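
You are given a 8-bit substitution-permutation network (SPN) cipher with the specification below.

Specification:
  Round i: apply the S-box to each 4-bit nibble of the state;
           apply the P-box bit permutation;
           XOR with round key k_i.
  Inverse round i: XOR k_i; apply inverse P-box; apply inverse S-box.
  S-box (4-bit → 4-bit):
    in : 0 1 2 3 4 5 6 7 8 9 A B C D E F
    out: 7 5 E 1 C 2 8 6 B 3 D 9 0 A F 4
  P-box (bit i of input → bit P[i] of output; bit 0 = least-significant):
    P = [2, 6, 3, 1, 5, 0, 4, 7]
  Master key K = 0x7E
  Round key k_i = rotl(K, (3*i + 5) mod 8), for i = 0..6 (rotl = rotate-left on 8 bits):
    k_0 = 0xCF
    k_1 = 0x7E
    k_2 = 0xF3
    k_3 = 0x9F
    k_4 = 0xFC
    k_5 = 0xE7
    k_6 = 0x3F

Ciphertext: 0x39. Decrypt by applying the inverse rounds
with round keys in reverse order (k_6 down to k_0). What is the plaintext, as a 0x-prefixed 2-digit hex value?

0x9C

s_0 = ciphertext = 0x39
s_1 = InvRound(s_0, k_6) = 0xCB
s_2 = InvRound(s_1, k_5) = 0x31
s_3 = InvRound(s_2, k_4) = 0xD0
s_4 = InvRound(s_3, k_3) = 0x5E
s_5 = InvRound(s_4, k_2) = 0x81
s_6 = InvRound(s_5, k_1) = 0xEE
s_7 = InvRound(s_6, k_0) = 0x9C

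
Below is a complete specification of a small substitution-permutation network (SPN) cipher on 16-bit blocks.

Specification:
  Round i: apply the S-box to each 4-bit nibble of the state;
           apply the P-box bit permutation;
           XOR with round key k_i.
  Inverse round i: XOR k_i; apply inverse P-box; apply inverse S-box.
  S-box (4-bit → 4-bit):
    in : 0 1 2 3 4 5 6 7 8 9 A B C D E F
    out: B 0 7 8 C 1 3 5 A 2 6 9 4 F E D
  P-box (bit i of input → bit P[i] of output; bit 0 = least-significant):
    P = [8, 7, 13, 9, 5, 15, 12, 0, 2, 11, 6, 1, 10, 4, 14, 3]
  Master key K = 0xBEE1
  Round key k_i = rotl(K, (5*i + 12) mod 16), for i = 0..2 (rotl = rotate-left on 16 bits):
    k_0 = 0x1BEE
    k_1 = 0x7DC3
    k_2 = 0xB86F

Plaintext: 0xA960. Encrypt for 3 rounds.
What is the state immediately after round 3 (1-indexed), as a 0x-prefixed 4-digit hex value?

0x8BCD

s_0 = plaintext = 0xA960
s_1 = Round(s_0, k_0) = 0xD05E
s_2 = Round(s_1, k_1) = 0x137D
s_3 = Round(s_2, k_2) = 0x8BCD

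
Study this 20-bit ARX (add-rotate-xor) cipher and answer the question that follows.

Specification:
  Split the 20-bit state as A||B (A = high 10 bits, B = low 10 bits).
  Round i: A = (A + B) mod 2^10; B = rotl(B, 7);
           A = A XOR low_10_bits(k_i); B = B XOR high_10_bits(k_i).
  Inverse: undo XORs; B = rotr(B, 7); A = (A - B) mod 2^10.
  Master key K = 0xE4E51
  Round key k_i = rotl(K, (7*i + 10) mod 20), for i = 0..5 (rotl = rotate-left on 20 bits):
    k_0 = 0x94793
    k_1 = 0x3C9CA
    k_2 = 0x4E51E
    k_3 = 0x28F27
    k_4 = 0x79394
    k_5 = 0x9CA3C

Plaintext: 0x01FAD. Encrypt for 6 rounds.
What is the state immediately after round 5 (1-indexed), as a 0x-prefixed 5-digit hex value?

s_0 = plaintext = 0x01FAD
s_1 = Round(s_0, k_0) = 0x09CA4
s_2 = Round(s_1, k_1) = 0x406E6
s_3 = Round(s_2, k_2) = 0xBE665
s_4 = Round(s_3, k_3) = 0x9E66F
s_5 = Round(s_4, k_4) = 0xDF229
s_6 = Round(s_5, k_5) = 0xE66B7

0xDF229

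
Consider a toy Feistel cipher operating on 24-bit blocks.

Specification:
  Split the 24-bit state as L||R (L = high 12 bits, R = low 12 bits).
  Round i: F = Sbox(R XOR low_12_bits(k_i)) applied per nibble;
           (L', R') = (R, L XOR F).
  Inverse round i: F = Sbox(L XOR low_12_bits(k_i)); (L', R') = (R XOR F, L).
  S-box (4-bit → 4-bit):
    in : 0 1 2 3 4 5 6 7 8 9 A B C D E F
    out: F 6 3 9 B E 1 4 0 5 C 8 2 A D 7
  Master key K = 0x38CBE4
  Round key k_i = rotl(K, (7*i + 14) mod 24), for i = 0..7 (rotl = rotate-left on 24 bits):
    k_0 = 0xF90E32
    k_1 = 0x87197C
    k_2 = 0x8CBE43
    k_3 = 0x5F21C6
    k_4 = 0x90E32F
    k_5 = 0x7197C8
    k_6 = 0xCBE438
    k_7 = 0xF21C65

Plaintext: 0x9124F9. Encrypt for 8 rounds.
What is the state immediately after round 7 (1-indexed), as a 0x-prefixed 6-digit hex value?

0xA53588

s_0 = plaintext = 0x9124F9
s_1 = Round(s_0, k_0) = 0x4F953A
s_2 = Round(s_1, k_1) = 0x53A648
s_3 = Round(s_2, k_2) = 0x6485C2
s_4 = Round(s_3, k_3) = 0x5C2DB3
s_5 = Round(s_4, k_4) = 0xDB3890
s_6 = Round(s_5, k_5) = 0x890A53
s_7 = Round(s_6, k_6) = 0xA53588
s_8 = Round(s_7, k_7) = 0x588F89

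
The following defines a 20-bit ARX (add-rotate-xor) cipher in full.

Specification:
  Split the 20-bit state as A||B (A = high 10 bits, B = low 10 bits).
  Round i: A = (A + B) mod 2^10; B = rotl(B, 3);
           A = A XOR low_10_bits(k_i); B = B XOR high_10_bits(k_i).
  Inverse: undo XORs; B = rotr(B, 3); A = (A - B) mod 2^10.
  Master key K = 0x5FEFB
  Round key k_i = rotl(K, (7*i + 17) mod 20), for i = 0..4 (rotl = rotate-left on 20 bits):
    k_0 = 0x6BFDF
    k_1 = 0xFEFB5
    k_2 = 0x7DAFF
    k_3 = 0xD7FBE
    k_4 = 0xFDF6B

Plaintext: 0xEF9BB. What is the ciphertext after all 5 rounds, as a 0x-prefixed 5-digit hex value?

0x6B6BB

s_0 = plaintext = 0xEF9BB
s_1 = Round(s_0, k_0) = 0xA9874
s_2 = Round(s_1, k_1) = 0x2BC5B
s_3 = Round(s_2, k_2) = 0xFD72E
s_4 = Round(s_3, k_3) = 0x27629
s_5 = Round(s_4, k_4) = 0x6B6BB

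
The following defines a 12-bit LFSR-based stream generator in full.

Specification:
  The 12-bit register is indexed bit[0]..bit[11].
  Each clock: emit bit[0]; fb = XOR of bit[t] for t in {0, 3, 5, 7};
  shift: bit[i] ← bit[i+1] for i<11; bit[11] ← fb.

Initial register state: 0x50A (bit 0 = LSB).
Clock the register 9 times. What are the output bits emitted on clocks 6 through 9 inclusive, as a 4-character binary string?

0001

reg_0 = 0x50A
clock 1: out=0, reg = 0xA85
clock 2: out=1, reg = 0x542
clock 3: out=0, reg = 0x2A1
clock 4: out=1, reg = 0x950
clock 5: out=0, reg = 0x4A8
clock 6: out=0, reg = 0xA54
clock 7: out=0, reg = 0x52A
clock 8: out=0, reg = 0x295
clock 9: out=1, reg = 0x14A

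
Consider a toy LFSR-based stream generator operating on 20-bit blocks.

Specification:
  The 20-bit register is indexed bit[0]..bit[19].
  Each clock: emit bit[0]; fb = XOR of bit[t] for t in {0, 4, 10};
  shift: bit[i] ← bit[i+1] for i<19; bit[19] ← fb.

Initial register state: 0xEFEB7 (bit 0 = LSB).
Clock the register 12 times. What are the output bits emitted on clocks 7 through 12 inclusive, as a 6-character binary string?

010111

reg_0 = 0xEFEB7
clock 1: out=1, reg = 0xF7F5B
clock 2: out=1, reg = 0xFBFAD
clock 3: out=1, reg = 0x7DFD6
clock 4: out=0, reg = 0x3EFEB
clock 5: out=1, reg = 0x1F7F5
clock 6: out=1, reg = 0x8FBFA
clock 7: out=0, reg = 0xC7DFD
clock 8: out=1, reg = 0xE3EFE
clock 9: out=0, reg = 0x71F7F
clock 10: out=1, reg = 0xB8FBF
clock 11: out=1, reg = 0xDC7DF
clock 12: out=1, reg = 0xEE3EF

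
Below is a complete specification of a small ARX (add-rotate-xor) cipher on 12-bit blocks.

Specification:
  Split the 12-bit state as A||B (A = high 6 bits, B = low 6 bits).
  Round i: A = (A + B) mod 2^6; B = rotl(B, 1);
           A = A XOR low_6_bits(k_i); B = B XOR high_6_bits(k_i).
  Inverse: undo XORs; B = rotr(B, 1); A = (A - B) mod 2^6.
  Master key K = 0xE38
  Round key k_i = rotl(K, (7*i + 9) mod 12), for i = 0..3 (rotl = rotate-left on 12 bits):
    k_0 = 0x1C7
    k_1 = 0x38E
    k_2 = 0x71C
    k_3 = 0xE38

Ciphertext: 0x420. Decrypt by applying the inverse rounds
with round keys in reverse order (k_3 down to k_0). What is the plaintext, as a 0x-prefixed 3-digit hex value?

0xC82

s_0 = ciphertext = 0x420
s_1 = InvRound(s_0, k_3) = 0x70C
s_2 = InvRound(s_1, k_2) = 0xE08
s_3 = InvRound(s_2, k_1) = 0xCC3
s_4 = InvRound(s_3, k_0) = 0xC82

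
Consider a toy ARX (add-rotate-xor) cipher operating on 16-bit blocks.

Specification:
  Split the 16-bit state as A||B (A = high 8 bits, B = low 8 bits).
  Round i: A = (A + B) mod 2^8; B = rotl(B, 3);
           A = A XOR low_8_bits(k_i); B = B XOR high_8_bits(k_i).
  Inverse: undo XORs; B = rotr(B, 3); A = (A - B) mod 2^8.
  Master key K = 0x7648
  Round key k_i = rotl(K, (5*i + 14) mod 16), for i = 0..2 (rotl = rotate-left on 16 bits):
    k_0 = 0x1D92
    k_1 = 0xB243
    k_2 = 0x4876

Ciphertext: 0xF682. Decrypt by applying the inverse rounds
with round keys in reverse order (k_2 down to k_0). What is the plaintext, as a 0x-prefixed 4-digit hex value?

s_0 = ciphertext = 0xF682
s_1 = InvRound(s_0, k_2) = 0x2759
s_2 = InvRound(s_1, k_1) = 0xE77D
s_3 = InvRound(s_2, k_0) = 0x690C

0x690C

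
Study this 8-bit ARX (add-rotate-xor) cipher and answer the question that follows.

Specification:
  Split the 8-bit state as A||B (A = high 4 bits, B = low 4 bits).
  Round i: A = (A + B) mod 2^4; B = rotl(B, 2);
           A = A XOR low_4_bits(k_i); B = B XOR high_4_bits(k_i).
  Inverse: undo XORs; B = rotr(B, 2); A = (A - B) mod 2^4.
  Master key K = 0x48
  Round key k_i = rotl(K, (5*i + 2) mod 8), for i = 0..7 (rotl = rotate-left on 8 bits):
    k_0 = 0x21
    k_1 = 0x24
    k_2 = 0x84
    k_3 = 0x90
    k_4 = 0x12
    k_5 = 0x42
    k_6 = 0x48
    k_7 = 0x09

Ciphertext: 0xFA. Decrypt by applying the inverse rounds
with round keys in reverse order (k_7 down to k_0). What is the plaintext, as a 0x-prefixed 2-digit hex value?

0x8A

s_0 = ciphertext = 0xFA
s_1 = InvRound(s_0, k_7) = 0xCA
s_2 = InvRound(s_1, k_6) = 0x9B
s_3 = InvRound(s_2, k_5) = 0xCF
s_4 = InvRound(s_3, k_4) = 0x3B
s_5 = InvRound(s_4, k_3) = 0xB8
s_6 = InvRound(s_5, k_2) = 0xF0
s_7 = InvRound(s_6, k_1) = 0x38
s_8 = InvRound(s_7, k_0) = 0x8A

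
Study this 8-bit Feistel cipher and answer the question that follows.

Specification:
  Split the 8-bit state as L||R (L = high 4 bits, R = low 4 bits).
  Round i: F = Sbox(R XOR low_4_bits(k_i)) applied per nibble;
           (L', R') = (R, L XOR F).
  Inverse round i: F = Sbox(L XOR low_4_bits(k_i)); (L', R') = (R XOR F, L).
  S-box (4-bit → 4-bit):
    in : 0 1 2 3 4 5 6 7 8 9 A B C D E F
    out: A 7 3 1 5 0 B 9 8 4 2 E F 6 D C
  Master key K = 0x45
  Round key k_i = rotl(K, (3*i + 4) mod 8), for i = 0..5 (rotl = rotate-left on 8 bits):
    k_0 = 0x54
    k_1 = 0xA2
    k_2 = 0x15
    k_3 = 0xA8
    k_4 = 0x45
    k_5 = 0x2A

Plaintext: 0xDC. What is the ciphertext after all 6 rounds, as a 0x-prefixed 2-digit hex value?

0xBB

s_0 = plaintext = 0xDC
s_1 = Round(s_0, k_0) = 0xC5
s_2 = Round(s_1, k_1) = 0x55
s_3 = Round(s_2, k_2) = 0x5F
s_4 = Round(s_3, k_3) = 0xFC
s_5 = Round(s_4, k_4) = 0xCB
s_6 = Round(s_5, k_5) = 0xBB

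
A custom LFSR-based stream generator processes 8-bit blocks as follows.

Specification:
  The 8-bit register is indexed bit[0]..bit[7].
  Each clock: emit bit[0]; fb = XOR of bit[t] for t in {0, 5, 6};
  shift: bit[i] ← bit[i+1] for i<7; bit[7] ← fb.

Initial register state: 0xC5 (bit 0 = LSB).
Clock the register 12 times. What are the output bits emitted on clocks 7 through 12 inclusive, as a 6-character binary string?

reg_0 = 0xC5
clock 1: out=1, reg = 0x62
clock 2: out=0, reg = 0x31
clock 3: out=1, reg = 0x18
clock 4: out=0, reg = 0x0C
clock 5: out=0, reg = 0x06
clock 6: out=0, reg = 0x03
clock 7: out=1, reg = 0x81
clock 8: out=1, reg = 0xC0
clock 9: out=0, reg = 0xE0
clock 10: out=0, reg = 0x70
clock 11: out=0, reg = 0x38
clock 12: out=0, reg = 0x9C

110000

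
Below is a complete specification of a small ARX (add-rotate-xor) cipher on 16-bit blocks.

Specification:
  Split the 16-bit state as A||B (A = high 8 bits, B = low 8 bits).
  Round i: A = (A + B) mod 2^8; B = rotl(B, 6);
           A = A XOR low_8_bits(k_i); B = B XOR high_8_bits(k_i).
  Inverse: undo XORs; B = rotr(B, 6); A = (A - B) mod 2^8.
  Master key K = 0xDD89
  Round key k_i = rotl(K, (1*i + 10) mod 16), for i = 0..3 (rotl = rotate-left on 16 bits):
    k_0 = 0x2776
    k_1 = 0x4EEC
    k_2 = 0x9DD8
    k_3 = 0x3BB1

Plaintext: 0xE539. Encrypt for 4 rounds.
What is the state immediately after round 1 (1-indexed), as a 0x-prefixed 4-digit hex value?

0x6869

s_0 = plaintext = 0xE539
s_1 = Round(s_0, k_0) = 0x6869
s_2 = Round(s_1, k_1) = 0x3D14
s_3 = Round(s_2, k_2) = 0x8998
s_4 = Round(s_3, k_3) = 0x901D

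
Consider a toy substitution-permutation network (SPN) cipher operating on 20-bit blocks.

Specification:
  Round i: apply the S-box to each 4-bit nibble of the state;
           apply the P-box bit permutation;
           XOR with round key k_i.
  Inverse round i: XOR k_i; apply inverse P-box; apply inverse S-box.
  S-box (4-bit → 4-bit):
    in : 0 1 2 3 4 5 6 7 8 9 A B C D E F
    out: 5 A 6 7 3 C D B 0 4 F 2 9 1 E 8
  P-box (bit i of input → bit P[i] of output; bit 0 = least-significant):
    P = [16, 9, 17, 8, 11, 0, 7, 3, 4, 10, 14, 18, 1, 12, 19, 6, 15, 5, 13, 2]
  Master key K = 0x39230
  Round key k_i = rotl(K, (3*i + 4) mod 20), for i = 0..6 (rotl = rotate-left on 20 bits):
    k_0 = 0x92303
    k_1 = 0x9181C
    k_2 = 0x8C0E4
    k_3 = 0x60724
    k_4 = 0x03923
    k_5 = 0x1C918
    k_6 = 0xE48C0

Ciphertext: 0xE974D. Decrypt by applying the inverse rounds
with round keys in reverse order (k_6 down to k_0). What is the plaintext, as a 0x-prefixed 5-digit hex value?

s_0 = ciphertext = 0xE974D
s_1 = InvRound(s_0, k_6) = 0xCB2A1
s_2 = InvRound(s_1, k_5) = 0x226A7
s_3 = InvRound(s_2, k_4) = 0xFBB0E
s_4 = InvRound(s_3, k_3) = 0x33BCD
s_5 = InvRound(s_4, k_2) = 0x3297A
s_6 = InvRound(s_5, k_1) = 0xEA885
s_7 = InvRound(s_6, k_0) = 0xCDF0A

0xCDF0A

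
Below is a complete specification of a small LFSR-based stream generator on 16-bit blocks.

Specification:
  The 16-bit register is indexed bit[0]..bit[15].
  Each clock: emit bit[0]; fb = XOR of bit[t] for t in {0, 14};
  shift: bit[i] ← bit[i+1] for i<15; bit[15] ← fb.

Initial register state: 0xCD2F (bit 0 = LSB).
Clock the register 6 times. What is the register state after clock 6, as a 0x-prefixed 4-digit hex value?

reg_0 = 0xCD2F
clock 1: out=1, reg = 0x6697
clock 2: out=1, reg = 0x334B
clock 3: out=1, reg = 0x99A5
clock 4: out=1, reg = 0xCCD2
clock 5: out=0, reg = 0xE669
clock 6: out=1, reg = 0x7334

0x7334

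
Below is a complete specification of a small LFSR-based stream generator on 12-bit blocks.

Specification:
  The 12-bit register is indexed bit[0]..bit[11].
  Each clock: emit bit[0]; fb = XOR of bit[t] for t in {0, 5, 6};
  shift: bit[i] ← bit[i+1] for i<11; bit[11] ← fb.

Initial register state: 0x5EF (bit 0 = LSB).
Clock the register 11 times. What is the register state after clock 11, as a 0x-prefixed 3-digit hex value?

reg_0 = 0x5EF
clock 1: out=1, reg = 0xAF7
clock 2: out=1, reg = 0xD7B
clock 3: out=1, reg = 0xEBD
clock 4: out=1, reg = 0x75E
clock 5: out=0, reg = 0xBAF
clock 6: out=1, reg = 0x5D7
clock 7: out=1, reg = 0x2EB
clock 8: out=1, reg = 0x975
clock 9: out=1, reg = 0xCBA
clock 10: out=0, reg = 0xE5D
clock 11: out=1, reg = 0x72E

0x72E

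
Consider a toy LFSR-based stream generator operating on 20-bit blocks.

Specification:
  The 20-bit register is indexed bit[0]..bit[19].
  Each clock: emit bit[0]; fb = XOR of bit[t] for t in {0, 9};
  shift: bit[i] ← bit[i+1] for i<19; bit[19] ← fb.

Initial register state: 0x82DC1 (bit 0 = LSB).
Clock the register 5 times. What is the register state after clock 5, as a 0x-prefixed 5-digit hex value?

0xBC16E

reg_0 = 0x82DC1
clock 1: out=1, reg = 0xC16E0
clock 2: out=0, reg = 0xE0B70
clock 3: out=0, reg = 0xF05B8
clock 4: out=0, reg = 0x782DC
clock 5: out=0, reg = 0xBC16E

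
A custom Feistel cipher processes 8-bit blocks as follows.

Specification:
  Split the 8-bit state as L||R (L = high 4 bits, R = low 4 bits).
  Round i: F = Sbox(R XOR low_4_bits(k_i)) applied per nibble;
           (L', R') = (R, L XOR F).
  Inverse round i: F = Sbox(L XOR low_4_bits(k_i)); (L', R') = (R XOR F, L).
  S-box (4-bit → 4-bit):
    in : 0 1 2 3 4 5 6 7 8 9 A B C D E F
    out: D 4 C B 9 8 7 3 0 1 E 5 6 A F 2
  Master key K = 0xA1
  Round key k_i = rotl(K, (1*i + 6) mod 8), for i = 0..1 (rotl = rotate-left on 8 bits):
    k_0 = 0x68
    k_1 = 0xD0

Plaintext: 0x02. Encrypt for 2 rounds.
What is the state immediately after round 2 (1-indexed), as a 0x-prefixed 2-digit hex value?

0xED

s_0 = plaintext = 0x02
s_1 = Round(s_0, k_0) = 0x2E
s_2 = Round(s_1, k_1) = 0xED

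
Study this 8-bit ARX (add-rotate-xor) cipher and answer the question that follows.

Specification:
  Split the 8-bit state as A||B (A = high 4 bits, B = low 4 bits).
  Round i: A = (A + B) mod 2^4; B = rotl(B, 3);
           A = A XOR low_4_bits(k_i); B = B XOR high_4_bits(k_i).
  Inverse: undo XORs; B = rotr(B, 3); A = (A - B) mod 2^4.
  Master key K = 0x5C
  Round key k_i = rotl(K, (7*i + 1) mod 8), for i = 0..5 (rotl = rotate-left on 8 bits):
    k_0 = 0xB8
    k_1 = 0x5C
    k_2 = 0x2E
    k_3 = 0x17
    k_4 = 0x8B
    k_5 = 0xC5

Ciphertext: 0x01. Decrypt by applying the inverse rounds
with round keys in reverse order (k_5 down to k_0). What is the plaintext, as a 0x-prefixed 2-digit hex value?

s_0 = ciphertext = 0x01
s_1 = InvRound(s_0, k_5) = 0xAB
s_2 = InvRound(s_1, k_4) = 0xB6
s_3 = InvRound(s_2, k_3) = 0xEE
s_4 = InvRound(s_3, k_2) = 0x79
s_5 = InvRound(s_4, k_1) = 0x29
s_6 = InvRound(s_5, k_0) = 0x64

0x64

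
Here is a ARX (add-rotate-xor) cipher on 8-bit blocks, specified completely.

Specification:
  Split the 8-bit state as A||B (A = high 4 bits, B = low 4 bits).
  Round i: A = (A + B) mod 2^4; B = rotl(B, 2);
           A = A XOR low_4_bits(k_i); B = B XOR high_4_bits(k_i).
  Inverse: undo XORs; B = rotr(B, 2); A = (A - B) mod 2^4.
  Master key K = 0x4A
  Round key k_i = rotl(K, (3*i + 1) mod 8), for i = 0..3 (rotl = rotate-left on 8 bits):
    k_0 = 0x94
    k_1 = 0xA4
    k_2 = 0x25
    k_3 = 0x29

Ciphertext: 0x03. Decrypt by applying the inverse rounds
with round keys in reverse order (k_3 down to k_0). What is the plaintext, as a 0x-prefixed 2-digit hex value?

0xE5

s_0 = ciphertext = 0x03
s_1 = InvRound(s_0, k_3) = 0x54
s_2 = InvRound(s_1, k_2) = 0x79
s_3 = InvRound(s_2, k_1) = 0x7C
s_4 = InvRound(s_3, k_0) = 0xE5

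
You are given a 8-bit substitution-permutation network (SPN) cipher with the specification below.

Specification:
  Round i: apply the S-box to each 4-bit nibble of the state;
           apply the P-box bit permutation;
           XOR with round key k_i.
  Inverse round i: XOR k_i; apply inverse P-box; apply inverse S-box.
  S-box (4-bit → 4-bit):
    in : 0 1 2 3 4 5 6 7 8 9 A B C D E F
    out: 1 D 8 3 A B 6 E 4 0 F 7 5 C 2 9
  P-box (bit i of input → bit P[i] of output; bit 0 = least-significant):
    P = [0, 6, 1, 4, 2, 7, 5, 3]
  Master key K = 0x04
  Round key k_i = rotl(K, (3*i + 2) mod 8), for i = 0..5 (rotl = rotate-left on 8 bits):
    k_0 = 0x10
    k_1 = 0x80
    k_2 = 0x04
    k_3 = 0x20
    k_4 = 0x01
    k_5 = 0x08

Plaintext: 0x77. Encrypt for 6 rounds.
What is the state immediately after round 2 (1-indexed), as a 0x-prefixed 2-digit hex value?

s_0 = plaintext = 0x77
s_1 = Round(s_0, k_0) = 0xEA
s_2 = Round(s_1, k_1) = 0x53
s_3 = Round(s_2, k_2) = 0xC9
s_4 = Round(s_3, k_3) = 0x04
s_5 = Round(s_4, k_4) = 0x55
s_6 = Round(s_5, k_5) = 0xD5

0x53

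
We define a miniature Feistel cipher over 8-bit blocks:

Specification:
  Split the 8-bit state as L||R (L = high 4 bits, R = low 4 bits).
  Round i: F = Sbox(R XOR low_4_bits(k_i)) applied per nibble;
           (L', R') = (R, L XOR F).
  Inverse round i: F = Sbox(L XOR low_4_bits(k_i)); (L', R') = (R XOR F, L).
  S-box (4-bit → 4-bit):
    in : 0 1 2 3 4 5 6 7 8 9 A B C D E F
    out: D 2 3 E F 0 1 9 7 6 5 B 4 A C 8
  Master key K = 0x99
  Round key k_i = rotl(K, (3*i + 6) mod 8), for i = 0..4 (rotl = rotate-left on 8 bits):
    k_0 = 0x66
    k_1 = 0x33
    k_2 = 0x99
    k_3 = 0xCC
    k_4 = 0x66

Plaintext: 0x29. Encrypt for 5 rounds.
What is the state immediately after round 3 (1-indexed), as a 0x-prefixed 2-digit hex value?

0xFB

s_0 = plaintext = 0x29
s_1 = Round(s_0, k_0) = 0x9A
s_2 = Round(s_1, k_1) = 0xAF
s_3 = Round(s_2, k_2) = 0xFB
s_4 = Round(s_3, k_3) = 0xB6
s_5 = Round(s_4, k_4) = 0x66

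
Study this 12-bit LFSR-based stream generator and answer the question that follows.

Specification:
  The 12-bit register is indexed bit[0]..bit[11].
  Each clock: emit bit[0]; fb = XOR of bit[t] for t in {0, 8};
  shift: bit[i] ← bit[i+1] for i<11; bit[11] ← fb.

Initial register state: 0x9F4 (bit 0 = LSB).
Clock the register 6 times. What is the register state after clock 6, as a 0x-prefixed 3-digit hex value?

0xB67

reg_0 = 0x9F4
clock 1: out=0, reg = 0xCFA
clock 2: out=0, reg = 0x67D
clock 3: out=1, reg = 0xB3E
clock 4: out=0, reg = 0xD9F
clock 5: out=1, reg = 0x6CF
clock 6: out=1, reg = 0xB67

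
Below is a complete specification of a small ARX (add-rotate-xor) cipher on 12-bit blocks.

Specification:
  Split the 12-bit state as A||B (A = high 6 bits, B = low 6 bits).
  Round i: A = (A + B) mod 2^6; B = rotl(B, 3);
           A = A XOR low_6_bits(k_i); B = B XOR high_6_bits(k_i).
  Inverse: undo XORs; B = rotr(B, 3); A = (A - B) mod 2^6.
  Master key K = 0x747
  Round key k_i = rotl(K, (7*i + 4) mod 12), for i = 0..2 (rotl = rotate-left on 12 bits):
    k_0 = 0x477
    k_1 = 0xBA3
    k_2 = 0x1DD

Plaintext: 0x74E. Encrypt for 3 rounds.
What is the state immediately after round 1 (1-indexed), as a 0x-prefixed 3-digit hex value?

0x720

s_0 = plaintext = 0x74E
s_1 = Round(s_0, k_0) = 0x720
s_2 = Round(s_1, k_1) = 0x7EA
s_3 = Round(s_2, k_2) = 0x512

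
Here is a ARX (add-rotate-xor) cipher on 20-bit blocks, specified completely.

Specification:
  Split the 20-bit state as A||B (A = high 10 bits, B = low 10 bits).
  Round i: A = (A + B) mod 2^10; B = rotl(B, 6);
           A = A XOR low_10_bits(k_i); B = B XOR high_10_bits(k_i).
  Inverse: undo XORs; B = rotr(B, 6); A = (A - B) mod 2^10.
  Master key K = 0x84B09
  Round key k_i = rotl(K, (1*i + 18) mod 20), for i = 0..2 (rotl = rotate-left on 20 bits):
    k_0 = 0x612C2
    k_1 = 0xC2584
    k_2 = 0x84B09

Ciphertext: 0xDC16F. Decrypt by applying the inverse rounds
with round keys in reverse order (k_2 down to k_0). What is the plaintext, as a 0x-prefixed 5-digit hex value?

0x29073

s_0 = ciphertext = 0xDC16F
s_1 = InvRound(s_0, k_2) = 0x273DD
s_2 = InvRound(s_1, k_1) = 0xF5543
s_3 = InvRound(s_2, k_0) = 0x29073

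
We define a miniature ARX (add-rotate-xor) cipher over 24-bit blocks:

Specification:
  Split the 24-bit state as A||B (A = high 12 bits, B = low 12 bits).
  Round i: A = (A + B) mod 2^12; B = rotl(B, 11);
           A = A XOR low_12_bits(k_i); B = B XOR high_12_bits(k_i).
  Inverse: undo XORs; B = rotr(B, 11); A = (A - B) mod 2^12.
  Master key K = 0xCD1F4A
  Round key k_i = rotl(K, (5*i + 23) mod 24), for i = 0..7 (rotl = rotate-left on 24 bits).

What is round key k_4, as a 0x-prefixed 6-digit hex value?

0x5668FA

K = 0xCD1F4A
k_0 = rotl(K, (5*0+23) mod 24) = rotl(K, 23) = 0x668FA5
k_1 = rotl(K, (5*1+23) mod 24) = rotl(K, 4) = 0xD1F4AC
k_2 = rotl(K, (5*2+23) mod 24) = rotl(K, 9) = 0x3E959A
k_3 = rotl(K, (5*3+23) mod 24) = rotl(K, 14) = 0xD2B347
k_4 = rotl(K, (5*4+23) mod 24) = rotl(K, 19) = 0x5668FA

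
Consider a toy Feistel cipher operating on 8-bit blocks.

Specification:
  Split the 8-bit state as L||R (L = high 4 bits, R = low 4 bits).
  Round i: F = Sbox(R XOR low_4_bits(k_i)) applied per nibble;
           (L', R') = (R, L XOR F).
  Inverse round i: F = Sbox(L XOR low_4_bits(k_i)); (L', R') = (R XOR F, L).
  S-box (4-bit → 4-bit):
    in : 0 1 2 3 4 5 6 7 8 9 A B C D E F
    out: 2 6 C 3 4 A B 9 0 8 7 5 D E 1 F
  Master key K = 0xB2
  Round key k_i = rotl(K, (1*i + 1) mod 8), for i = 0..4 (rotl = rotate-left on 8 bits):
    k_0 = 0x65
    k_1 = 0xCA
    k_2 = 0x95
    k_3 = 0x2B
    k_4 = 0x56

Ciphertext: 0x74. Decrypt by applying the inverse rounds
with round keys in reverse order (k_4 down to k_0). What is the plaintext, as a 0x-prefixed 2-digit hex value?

s_0 = ciphertext = 0x74
s_1 = InvRound(s_0, k_4) = 0x27
s_2 = InvRound(s_1, k_3) = 0xF2
s_3 = InvRound(s_2, k_2) = 0x5F
s_4 = InvRound(s_3, k_1) = 0x05
s_5 = InvRound(s_4, k_0) = 0xF0

0xF0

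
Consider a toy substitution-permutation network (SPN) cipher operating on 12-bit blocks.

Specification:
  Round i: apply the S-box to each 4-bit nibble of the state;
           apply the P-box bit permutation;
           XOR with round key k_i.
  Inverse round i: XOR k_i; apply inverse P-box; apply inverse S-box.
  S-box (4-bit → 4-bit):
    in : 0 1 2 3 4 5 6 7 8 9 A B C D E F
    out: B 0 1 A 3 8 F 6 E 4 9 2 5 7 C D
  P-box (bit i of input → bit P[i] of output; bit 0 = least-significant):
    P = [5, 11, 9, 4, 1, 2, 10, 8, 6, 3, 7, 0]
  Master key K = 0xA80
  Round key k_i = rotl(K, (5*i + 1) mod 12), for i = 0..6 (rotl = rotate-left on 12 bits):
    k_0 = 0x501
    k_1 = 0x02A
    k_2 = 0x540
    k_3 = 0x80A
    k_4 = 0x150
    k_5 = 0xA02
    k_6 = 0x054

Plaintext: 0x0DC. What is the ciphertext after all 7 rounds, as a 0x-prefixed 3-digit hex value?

0xC67

s_0 = plaintext = 0x0DC
s_1 = Round(s_0, k_0) = 0x36E
s_2 = Round(s_1, k_1) = 0x735
s_3 = Round(s_2, k_2) = 0x4DC
s_4 = Round(s_3, k_3) = 0xE64
s_5 = Round(s_4, k_4) = 0xCF7
s_6 = Round(s_5, k_5) = 0x5C0
s_7 = Round(s_6, k_6) = 0xC67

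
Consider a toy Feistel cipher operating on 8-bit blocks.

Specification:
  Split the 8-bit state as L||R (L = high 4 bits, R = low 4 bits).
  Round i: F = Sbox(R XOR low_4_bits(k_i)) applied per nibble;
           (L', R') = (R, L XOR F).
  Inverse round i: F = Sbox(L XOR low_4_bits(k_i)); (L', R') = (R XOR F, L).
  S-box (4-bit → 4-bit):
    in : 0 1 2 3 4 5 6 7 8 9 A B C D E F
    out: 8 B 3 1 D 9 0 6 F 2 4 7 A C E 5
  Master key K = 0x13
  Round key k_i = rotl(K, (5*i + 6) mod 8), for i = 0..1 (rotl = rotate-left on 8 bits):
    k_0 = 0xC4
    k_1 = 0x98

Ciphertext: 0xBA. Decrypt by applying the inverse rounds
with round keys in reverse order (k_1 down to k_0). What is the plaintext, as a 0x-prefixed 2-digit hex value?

0xEB

s_0 = ciphertext = 0xBA
s_1 = InvRound(s_0, k_1) = 0xBB
s_2 = InvRound(s_1, k_0) = 0xEB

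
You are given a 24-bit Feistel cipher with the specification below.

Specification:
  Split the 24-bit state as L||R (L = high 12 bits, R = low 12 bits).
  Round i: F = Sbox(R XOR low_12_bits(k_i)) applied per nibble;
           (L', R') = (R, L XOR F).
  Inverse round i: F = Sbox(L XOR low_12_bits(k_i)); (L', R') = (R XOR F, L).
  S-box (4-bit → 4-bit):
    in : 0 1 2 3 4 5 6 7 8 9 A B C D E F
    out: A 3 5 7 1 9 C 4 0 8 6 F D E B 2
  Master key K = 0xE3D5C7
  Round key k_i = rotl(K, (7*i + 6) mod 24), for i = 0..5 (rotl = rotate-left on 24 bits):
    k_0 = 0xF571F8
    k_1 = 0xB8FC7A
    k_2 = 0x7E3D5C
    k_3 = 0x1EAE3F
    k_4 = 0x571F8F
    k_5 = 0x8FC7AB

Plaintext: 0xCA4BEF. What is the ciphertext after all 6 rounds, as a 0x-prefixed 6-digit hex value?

0x27FB14

s_0 = plaintext = 0xCA4BEF
s_1 = Round(s_0, k_0) = 0xBEFA90
s_2 = Round(s_1, k_1) = 0xA90759
s_3 = Round(s_2, k_2) = 0x759C39
s_4 = Round(s_3, k_3) = 0xC392F5
s_5 = Round(s_4, k_4) = 0x2F527F
s_6 = Round(s_5, k_5) = 0x27FB14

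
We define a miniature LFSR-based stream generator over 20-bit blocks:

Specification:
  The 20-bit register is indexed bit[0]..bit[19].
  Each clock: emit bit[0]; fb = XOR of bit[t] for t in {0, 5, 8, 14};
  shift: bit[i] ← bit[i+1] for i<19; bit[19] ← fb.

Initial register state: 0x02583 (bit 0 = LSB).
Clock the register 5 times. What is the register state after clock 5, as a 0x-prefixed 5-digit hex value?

reg_0 = 0x02583
clock 1: out=1, reg = 0x012C1
clock 2: out=1, reg = 0x80960
clock 3: out=0, reg = 0x404B0
clock 4: out=0, reg = 0xA0258
clock 5: out=0, reg = 0x5012C

0x5012C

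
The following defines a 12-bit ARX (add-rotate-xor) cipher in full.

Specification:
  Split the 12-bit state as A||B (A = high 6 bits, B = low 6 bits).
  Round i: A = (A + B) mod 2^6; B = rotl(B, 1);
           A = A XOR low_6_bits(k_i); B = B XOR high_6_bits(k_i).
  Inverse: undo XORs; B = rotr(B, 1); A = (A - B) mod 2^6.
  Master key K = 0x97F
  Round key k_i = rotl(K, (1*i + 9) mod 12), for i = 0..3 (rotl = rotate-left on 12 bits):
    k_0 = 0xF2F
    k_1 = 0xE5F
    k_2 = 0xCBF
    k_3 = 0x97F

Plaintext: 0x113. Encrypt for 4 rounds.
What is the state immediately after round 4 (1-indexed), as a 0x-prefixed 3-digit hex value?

0xCB4

s_0 = plaintext = 0x113
s_1 = Round(s_0, k_0) = 0xE1A
s_2 = Round(s_1, k_1) = 0x34D
s_3 = Round(s_2, k_2) = 0x968
s_4 = Round(s_3, k_3) = 0xCB4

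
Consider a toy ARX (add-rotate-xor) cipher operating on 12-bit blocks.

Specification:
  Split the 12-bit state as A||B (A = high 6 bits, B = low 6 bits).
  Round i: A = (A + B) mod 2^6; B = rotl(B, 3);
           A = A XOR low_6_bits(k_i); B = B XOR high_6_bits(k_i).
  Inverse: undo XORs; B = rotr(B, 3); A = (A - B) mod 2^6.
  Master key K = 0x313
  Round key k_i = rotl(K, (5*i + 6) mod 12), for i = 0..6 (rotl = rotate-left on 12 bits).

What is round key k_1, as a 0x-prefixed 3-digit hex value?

K = 0x313
k_0 = rotl(K, (5*0+6) mod 12) = rotl(K, 6) = 0x4CC
k_1 = rotl(K, (5*1+6) mod 12) = rotl(K, 11) = 0x989

0x989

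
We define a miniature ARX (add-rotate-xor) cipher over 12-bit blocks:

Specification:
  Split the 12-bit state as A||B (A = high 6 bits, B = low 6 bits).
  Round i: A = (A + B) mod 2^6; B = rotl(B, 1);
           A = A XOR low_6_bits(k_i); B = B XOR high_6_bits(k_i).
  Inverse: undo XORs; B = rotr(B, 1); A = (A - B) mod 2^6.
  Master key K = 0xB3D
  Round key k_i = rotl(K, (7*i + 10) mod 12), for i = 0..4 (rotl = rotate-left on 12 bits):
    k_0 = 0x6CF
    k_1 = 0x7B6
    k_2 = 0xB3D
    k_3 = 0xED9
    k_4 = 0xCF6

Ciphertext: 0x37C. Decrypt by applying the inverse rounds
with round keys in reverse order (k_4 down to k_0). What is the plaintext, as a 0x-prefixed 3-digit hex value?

0x45E

s_0 = ciphertext = 0x37C
s_1 = InvRound(s_0, k_4) = 0x527
s_2 = InvRound(s_1, k_3) = 0xFCE
s_3 = InvRound(s_2, k_2) = 0xC51
s_4 = InvRound(s_3, k_1) = 0x827
s_5 = InvRound(s_4, k_0) = 0x45E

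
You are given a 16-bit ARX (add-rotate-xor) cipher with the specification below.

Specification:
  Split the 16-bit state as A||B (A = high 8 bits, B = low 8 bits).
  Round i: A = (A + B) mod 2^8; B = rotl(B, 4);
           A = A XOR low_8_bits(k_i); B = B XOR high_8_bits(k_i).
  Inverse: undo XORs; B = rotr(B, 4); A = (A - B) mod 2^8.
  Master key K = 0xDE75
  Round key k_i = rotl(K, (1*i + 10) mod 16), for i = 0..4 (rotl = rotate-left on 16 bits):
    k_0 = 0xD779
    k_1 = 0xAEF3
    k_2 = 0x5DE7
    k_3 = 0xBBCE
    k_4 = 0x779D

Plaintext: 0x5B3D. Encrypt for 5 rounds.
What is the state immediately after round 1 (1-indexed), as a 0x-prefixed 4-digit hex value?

s_0 = plaintext = 0x5B3D
s_1 = Round(s_0, k_0) = 0xE104
s_2 = Round(s_1, k_1) = 0x16EE
s_3 = Round(s_2, k_2) = 0xE3B3
s_4 = Round(s_3, k_3) = 0x5880
s_5 = Round(s_4, k_4) = 0x457F

0xE104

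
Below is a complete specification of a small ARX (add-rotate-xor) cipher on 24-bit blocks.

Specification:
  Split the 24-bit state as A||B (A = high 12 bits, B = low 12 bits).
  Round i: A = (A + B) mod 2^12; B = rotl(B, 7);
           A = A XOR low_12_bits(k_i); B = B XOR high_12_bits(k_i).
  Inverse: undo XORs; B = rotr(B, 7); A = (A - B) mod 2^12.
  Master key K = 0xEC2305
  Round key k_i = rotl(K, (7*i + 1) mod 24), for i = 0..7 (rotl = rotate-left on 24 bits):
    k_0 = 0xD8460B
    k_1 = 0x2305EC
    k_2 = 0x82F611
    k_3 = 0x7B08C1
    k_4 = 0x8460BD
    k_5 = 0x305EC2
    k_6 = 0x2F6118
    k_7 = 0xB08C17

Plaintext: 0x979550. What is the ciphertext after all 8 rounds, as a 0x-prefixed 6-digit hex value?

s_0 = plaintext = 0x979550
s_1 = Round(s_0, k_0) = 0x8C25AE
s_2 = Round(s_1, k_1) = 0xB9C51D
s_3 = Round(s_2, k_2) = 0x6A8687
s_4 = Round(s_3, k_3) = 0x5EE404
s_5 = Round(s_4, k_4) = 0x94FA66
s_6 = Round(s_5, k_5) = 0xD77056
s_7 = Round(s_6, k_6) = 0xCD59F4
s_8 = Round(s_7, k_7) = 0xADE147

0xADE147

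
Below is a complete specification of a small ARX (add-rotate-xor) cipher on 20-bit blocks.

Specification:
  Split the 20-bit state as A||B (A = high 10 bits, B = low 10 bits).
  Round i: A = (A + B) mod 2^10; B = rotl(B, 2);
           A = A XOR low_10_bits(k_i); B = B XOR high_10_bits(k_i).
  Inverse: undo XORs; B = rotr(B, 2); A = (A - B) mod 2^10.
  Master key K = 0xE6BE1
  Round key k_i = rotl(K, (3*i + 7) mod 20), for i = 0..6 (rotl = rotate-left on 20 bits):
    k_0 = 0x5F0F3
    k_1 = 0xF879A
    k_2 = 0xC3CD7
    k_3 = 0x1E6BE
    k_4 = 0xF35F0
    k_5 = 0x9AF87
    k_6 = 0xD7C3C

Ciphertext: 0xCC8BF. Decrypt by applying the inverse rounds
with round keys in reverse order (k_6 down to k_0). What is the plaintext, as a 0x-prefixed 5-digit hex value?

0x7A550

s_0 = ciphertext = 0xCC8BF
s_1 = InvRound(s_0, k_6) = 0x858F8
s_2 = InvRound(s_1, k_5) = 0x7B7A4
s_3 = InvRound(s_2, k_4) = 0xC0D1A
s_4 = InvRound(s_3, k_3) = 0x99758
s_5 = InvRound(s_4, k_2) = 0xE7715
s_6 = InvRound(s_5, k_1) = 0xF283D
s_7 = InvRound(s_6, k_0) = 0x7A550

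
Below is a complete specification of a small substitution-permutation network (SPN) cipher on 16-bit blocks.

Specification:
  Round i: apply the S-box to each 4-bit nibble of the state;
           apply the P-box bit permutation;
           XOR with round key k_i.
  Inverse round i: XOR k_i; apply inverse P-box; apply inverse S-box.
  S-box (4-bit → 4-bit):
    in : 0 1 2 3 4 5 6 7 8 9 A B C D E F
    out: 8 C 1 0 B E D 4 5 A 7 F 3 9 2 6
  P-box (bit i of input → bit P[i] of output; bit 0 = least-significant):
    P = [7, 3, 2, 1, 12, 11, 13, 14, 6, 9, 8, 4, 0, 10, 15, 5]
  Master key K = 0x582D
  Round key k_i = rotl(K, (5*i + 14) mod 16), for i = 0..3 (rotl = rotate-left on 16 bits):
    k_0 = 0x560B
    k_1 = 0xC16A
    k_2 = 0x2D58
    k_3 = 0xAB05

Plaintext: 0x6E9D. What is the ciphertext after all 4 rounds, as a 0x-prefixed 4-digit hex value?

0xC467

s_0 = plaintext = 0x6E9D
s_1 = Round(s_0, k_0) = 0x9CA8
s_2 = Round(s_1, k_1) = 0xFF8E
s_3 = Round(s_2, k_2) = 0x9A50
s_4 = Round(s_3, k_3) = 0xC467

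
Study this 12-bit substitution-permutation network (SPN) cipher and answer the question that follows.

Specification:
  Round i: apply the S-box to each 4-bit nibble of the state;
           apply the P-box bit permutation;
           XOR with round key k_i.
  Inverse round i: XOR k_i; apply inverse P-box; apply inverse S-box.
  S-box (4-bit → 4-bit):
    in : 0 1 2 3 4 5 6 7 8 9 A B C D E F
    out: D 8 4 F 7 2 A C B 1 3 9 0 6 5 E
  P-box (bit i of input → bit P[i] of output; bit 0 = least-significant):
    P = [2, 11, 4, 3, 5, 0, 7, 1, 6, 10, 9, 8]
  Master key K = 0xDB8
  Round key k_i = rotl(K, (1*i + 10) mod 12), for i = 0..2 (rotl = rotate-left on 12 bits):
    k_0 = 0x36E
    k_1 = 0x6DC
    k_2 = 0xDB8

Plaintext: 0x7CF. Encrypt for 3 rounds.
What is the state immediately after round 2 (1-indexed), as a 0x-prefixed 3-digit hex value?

s_0 = plaintext = 0x7CF
s_1 = Round(s_0, k_0) = 0x876
s_2 = Round(s_1, k_1) = 0xB16
s_3 = Round(s_2, k_2) = 0x4F2

0xB16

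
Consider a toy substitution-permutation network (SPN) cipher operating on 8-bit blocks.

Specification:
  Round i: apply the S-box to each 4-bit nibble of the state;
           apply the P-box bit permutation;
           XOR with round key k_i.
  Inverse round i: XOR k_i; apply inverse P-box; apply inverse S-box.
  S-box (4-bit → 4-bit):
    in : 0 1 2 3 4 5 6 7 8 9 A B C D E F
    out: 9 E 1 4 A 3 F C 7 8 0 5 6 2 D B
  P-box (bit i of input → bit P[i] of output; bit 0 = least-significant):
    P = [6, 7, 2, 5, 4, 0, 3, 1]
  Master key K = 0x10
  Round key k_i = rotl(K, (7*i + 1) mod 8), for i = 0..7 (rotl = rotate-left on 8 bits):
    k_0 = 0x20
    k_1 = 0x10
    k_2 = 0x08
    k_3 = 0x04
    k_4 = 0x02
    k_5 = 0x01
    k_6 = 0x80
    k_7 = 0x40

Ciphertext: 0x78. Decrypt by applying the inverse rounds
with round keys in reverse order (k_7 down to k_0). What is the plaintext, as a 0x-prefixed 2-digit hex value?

0x84

s_0 = ciphertext = 0x78
s_1 = InvRound(s_0, k_7) = 0xB9
s_2 = InvRound(s_1, k_6) = 0x89
s_3 = InvRound(s_2, k_5) = 0x3D
s_4 = InvRound(s_3, k_4) = 0x67
s_5 = InvRound(s_4, k_3) = 0x40
s_6 = InvRound(s_5, k_2) = 0x32
s_7 = InvRound(s_6, k_1) = 0x99
s_8 = InvRound(s_7, k_0) = 0x84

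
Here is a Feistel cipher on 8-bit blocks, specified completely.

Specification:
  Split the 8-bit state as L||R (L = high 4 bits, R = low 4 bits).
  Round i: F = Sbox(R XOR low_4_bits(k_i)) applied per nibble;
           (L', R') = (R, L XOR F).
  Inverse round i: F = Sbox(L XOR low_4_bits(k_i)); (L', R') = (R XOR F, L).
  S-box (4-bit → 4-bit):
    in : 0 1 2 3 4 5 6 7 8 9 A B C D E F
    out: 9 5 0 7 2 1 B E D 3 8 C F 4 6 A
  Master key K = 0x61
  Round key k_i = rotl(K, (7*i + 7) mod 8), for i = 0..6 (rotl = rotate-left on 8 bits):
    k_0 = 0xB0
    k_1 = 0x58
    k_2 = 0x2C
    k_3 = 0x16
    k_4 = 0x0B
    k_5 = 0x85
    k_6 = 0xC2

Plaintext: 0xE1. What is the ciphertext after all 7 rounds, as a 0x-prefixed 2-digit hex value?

s_0 = plaintext = 0xE1
s_1 = Round(s_0, k_0) = 0x1B
s_2 = Round(s_1, k_1) = 0xB6
s_3 = Round(s_2, k_2) = 0x63
s_4 = Round(s_3, k_3) = 0x37
s_5 = Round(s_4, k_4) = 0x7C
s_6 = Round(s_5, k_5) = 0xC4
s_7 = Round(s_6, k_6) = 0x47

0x47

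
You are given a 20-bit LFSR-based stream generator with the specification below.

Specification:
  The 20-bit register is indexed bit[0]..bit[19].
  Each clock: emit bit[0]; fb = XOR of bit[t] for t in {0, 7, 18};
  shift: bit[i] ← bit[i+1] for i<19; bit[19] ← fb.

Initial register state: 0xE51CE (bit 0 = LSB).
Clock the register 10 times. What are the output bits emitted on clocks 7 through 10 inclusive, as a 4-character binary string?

1110

reg_0 = 0xE51CE
clock 1: out=0, reg = 0x728E7
clock 2: out=1, reg = 0xB9473
clock 3: out=1, reg = 0xDCA39
clock 4: out=1, reg = 0x6E51C
clock 5: out=0, reg = 0xB728E
clock 6: out=0, reg = 0xDB947
clock 7: out=1, reg = 0x6DCA3
clock 8: out=1, reg = 0xB6E51
clock 9: out=1, reg = 0xDB728
clock 10: out=0, reg = 0xEDB94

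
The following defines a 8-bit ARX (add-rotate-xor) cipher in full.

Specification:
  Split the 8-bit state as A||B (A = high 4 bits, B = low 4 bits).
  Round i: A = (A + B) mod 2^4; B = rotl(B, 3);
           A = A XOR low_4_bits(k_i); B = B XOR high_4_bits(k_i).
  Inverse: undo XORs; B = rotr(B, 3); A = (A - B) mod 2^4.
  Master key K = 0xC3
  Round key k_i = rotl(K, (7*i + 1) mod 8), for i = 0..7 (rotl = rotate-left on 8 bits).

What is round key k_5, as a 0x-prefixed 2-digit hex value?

0x3C

K = 0xC3
k_0 = rotl(K, (7*0+1) mod 8) = rotl(K, 1) = 0x87
k_1 = rotl(K, (7*1+1) mod 8) = rotl(K, 0) = 0xC3
k_2 = rotl(K, (7*2+1) mod 8) = rotl(K, 7) = 0xE1
k_3 = rotl(K, (7*3+1) mod 8) = rotl(K, 6) = 0xF0
k_4 = rotl(K, (7*4+1) mod 8) = rotl(K, 5) = 0x78
k_5 = rotl(K, (7*5+1) mod 8) = rotl(K, 4) = 0x3C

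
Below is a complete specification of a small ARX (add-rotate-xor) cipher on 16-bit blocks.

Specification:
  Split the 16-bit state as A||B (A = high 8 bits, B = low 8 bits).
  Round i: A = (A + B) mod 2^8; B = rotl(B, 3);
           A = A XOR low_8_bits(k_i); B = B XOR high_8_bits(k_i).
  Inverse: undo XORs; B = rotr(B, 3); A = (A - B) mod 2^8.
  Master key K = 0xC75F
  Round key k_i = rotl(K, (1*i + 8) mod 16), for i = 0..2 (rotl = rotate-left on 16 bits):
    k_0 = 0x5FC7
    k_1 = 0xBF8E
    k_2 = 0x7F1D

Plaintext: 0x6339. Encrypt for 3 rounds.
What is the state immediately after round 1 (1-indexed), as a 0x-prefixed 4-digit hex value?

0x5B96

s_0 = plaintext = 0x6339
s_1 = Round(s_0, k_0) = 0x5B96
s_2 = Round(s_1, k_1) = 0x7F0B
s_3 = Round(s_2, k_2) = 0x9727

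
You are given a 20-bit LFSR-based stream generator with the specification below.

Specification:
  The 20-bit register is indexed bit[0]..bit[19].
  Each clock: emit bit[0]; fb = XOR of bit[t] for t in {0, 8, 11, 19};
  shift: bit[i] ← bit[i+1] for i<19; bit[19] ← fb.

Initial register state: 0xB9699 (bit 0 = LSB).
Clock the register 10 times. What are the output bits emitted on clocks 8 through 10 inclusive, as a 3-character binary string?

reg_0 = 0xB9699
clock 1: out=1, reg = 0x5CB4C
clock 2: out=0, reg = 0x2E5A6
clock 3: out=0, reg = 0x972D3
clock 4: out=1, reg = 0x4B969
clock 5: out=1, reg = 0xA5CB4
clock 6: out=0, reg = 0x52E5A
clock 7: out=0, reg = 0xA972D
clock 8: out=1, reg = 0xD4B96
clock 9: out=0, reg = 0xEA5CB
clock 10: out=1, reg = 0xF52E5

101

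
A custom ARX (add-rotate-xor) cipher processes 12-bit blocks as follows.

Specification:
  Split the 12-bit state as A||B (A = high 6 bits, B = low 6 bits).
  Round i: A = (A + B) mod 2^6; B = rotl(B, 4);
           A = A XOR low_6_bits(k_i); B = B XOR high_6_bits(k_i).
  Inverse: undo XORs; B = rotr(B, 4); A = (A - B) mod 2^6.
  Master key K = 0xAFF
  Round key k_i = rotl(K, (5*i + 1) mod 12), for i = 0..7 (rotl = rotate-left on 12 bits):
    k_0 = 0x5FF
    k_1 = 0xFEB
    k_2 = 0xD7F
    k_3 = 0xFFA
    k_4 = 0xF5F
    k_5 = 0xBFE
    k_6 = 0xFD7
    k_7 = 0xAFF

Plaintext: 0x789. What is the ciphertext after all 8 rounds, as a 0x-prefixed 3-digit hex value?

s_0 = plaintext = 0x789
s_1 = Round(s_0, k_0) = 0x605
s_2 = Round(s_1, k_1) = 0xDAE
s_3 = Round(s_2, k_2) = 0x6DE
s_4 = Round(s_3, k_3) = 0x0D8
s_5 = Round(s_4, k_4) = 0x13B
s_6 = Round(s_5, k_5) = 0x051
s_7 = Round(s_6, k_6) = 0x16B
s_8 = Round(s_7, k_7) = 0x3D1

0x3D1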